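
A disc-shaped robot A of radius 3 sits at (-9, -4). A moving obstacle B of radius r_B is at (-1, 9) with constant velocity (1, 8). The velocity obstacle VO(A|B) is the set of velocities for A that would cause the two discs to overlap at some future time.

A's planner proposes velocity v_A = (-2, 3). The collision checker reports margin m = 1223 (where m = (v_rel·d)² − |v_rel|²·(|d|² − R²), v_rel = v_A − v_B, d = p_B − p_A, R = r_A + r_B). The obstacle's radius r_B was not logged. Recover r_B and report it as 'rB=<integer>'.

m = 1223
d = (8, 13);  v_rel = (-3, -5),  |v_rel|² = 34
v_rel×d = (-3)·(13) − (-5)·(8) = 1
since m = R²·34 − 1²:  R² = (1 + 1223) / 34 = 36
R = √36 = 6  ⇒  r_B = 6 − 3 = 3

rB=3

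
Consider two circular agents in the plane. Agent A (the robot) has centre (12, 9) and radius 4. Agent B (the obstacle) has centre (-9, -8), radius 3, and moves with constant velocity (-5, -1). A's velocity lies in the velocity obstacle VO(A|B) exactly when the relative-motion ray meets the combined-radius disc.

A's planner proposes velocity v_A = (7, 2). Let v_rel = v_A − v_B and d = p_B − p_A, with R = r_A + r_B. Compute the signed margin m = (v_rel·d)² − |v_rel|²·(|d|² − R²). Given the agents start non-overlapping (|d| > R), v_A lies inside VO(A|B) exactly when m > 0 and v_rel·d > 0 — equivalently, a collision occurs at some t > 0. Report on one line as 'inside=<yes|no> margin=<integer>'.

d = (-21, -17),  |d|² = 730;  R = 4+3 = 7,  c = 730−7² = 681
v_rel = (12, 3),  |v_rel|² = 153;  v_rel·d = (12)·(-21) + (3)·(-17) = -303
153·t² + 606·t + 681 = 0  ⇒  m = (-303)² − 153·681 = -12384
m = -12384 < 0,  v_rel·d = -303 < 0  ⇒  outside

inside=no margin=-12384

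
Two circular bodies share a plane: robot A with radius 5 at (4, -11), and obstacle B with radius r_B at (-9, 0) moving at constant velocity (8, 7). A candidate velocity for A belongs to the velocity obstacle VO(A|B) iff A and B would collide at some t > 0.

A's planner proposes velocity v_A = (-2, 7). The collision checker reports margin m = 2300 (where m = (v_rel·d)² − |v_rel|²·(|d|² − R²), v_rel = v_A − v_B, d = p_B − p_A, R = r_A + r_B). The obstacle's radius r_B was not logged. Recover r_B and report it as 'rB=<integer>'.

m = 2300
d = (-13, 11);  v_rel = (-10, 0),  |v_rel|² = 100
v_rel×d = (-10)·(11) − (0)·(-13) = -110
since m = R²·100 − (-110)²:  R² = (12100 + 2300) / 100 = 144
R = √144 = 12  ⇒  r_B = 12 − 5 = 7

rB=7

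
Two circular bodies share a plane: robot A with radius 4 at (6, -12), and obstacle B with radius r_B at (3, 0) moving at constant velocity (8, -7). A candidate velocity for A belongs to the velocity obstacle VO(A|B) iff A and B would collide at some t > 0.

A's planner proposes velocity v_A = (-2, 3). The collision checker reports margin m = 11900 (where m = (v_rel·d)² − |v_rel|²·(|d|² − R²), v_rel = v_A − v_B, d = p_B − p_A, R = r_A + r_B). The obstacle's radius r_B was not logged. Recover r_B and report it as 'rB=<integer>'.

m = 11900
d = (-3, 12);  v_rel = (-10, 10),  |v_rel|² = 200
v_rel×d = (-10)·(12) − (10)·(-3) = -90
since m = R²·200 − (-90)²:  R² = (8100 + 11900) / 200 = 100
R = √100 = 10  ⇒  r_B = 10 − 4 = 6

rB=6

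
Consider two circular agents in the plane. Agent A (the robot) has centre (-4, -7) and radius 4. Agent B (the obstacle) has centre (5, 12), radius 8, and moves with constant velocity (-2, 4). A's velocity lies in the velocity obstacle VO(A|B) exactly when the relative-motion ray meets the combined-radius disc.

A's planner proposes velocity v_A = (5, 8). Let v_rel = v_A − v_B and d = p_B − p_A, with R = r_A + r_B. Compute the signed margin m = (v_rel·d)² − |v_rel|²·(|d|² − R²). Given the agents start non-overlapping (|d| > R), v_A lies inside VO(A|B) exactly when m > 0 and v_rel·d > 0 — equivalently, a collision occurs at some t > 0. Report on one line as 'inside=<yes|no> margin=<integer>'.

d = (9, 19),  |d|² = 442;  R = 4+8 = 12,  c = 442−12² = 298
v_rel = (7, 4),  |v_rel|² = 65;  v_rel·d = (7)·(9) + (4)·(19) = 139
65·t² − 278·t + 298 = 0  ⇒  m = 139² − 65·298 = -49
m = -49 < 0,  v_rel·d = 139 > 0  ⇒  outside

inside=no margin=-49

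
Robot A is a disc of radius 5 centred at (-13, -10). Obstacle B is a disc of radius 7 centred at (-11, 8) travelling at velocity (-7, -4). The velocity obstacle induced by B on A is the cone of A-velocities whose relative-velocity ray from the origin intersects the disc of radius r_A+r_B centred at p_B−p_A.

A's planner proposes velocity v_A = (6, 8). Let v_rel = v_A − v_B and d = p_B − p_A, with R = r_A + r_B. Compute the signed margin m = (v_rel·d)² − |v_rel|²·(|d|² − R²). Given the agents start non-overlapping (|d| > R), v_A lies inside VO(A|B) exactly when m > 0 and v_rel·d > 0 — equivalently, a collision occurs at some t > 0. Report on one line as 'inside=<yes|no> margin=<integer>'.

d = (2, 18),  |d|² = 328;  R = 5+7 = 12,  c = 328−12² = 184
v_rel = (13, 12),  |v_rel|² = 313;  v_rel·d = (13)·(2) + (12)·(18) = 242
313·t² − 484·t + 184 = 0  ⇒  m = 242² − 313·184 = 972
m = 972 > 0,  v_rel·d = 242 > 0  ⇒  inside

inside=yes margin=972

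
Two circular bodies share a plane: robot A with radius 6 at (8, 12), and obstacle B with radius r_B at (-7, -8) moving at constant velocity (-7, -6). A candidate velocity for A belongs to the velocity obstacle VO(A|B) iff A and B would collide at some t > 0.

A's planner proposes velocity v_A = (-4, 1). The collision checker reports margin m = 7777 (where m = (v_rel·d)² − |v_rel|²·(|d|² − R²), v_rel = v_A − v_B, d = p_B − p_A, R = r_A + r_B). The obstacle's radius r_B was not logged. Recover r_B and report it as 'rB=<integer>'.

m = 7777
d = (-15, -20);  v_rel = (3, 7),  |v_rel|² = 58
v_rel×d = (3)·(-20) − (7)·(-15) = 45
since m = R²·58 − 45²:  R² = (2025 + 7777) / 58 = 169
R = √169 = 13  ⇒  r_B = 13 − 6 = 7

rB=7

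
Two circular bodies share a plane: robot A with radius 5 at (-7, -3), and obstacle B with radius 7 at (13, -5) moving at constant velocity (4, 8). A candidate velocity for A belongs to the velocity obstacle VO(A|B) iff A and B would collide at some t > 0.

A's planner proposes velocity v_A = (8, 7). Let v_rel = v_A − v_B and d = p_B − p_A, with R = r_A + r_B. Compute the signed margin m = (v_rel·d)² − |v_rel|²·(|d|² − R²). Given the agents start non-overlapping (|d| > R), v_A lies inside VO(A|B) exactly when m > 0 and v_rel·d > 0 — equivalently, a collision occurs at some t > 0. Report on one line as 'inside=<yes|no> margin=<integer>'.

d = (20, -2),  |d|² = 404;  R = 5+7 = 12,  c = 404−12² = 260
v_rel = (4, -1),  |v_rel|² = 17;  v_rel·d = (4)·(20) + (-1)·(-2) = 82
17·t² − 164·t + 260 = 0  ⇒  m = 82² − 17·260 = 2304
m = 2304 > 0,  v_rel·d = 82 > 0  ⇒  inside

inside=yes margin=2304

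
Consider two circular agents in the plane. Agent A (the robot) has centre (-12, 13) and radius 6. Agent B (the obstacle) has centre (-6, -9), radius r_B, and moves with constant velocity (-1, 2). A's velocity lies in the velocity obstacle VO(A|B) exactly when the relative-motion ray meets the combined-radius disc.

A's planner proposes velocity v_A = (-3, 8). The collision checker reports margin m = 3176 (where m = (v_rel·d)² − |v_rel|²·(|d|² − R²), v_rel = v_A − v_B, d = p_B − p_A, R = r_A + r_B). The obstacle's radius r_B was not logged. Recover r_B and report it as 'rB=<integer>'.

m = 3176
d = (6, -22);  v_rel = (-2, 6),  |v_rel|² = 40
v_rel×d = (-2)·(-22) − (6)·(6) = 8
since m = R²·40 − 8²:  R² = (64 + 3176) / 40 = 81
R = √81 = 9  ⇒  r_B = 9 − 6 = 3

rB=3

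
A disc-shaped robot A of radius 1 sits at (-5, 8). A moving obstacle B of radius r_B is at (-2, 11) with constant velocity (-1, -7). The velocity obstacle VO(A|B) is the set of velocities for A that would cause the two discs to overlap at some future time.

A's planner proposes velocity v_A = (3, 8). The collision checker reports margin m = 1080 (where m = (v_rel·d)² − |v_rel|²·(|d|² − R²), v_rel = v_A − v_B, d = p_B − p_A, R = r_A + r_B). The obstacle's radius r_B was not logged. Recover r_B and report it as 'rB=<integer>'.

m = 1080
d = (3, 3);  v_rel = (4, 15),  |v_rel|² = 241
v_rel×d = (4)·(3) − (15)·(3) = -33
since m = R²·241 − (-33)²:  R² = (1089 + 1080) / 241 = 9
R = √9 = 3  ⇒  r_B = 3 − 1 = 2

rB=2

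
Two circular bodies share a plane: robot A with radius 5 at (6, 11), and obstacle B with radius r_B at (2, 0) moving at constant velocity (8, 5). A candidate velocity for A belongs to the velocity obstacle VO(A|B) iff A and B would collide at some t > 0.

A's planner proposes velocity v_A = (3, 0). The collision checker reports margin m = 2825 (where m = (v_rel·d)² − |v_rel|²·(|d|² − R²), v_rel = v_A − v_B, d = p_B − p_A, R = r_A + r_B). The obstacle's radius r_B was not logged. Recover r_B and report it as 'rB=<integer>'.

m = 2825
d = (-4, -11);  v_rel = (-5, -5),  |v_rel|² = 50
v_rel×d = (-5)·(-11) − (-5)·(-4) = 35
since m = R²·50 − 35²:  R² = (1225 + 2825) / 50 = 81
R = √81 = 9  ⇒  r_B = 9 − 5 = 4

rB=4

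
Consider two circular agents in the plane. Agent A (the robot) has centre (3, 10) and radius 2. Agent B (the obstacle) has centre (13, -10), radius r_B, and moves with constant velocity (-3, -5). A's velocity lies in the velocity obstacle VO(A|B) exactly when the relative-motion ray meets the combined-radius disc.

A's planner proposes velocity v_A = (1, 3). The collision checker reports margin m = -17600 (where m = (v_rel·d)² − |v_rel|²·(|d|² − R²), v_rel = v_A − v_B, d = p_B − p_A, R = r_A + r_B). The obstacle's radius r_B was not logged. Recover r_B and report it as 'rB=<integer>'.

m = -17600
d = (10, -20);  v_rel = (4, 8),  |v_rel|² = 80
v_rel×d = (4)·(-20) − (8)·(10) = -160
since m = R²·80 − (-160)²:  R² = (25600 + -17600) / 80 = 100
R = √100 = 10  ⇒  r_B = 10 − 2 = 8

rB=8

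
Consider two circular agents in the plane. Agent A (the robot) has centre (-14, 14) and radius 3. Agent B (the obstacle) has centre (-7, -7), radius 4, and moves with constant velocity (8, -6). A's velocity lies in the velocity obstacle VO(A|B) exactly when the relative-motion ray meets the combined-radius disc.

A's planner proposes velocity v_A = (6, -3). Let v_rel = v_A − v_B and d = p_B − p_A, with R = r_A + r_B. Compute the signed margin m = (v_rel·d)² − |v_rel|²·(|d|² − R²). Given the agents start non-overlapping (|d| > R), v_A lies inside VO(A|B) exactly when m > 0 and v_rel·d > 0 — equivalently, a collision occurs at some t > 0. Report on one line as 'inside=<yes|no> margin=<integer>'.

d = (7, -21),  |d|² = 490;  R = 3+4 = 7,  c = 490−7² = 441
v_rel = (-2, 3),  |v_rel|² = 13;  v_rel·d = (-2)·(7) + (3)·(-21) = -77
13·t² + 154·t + 441 = 0  ⇒  m = (-77)² − 13·441 = 196
m = 196 > 0,  v_rel·d = -77 < 0  ⇒  outside

inside=no margin=196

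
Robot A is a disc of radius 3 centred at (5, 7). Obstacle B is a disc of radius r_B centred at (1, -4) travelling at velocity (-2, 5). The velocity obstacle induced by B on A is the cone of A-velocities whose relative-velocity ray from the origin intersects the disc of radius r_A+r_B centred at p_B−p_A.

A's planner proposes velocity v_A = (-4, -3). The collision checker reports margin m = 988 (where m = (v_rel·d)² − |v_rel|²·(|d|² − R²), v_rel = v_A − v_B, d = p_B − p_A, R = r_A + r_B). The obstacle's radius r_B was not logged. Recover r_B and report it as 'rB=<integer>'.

m = 988
d = (-4, -11);  v_rel = (-2, -8),  |v_rel|² = 68
v_rel×d = (-2)·(-11) − (-8)·(-4) = -10
since m = R²·68 − (-10)²:  R² = (100 + 988) / 68 = 16
R = √16 = 4  ⇒  r_B = 4 − 3 = 1

rB=1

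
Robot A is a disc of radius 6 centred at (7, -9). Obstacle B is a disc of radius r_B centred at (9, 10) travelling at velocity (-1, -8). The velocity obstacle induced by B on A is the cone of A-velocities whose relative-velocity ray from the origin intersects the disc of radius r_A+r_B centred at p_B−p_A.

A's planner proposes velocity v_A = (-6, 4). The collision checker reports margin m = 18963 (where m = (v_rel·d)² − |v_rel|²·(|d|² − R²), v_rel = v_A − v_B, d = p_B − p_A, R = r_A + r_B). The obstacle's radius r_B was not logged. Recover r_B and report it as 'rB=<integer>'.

m = 18963
d = (2, 19);  v_rel = (-5, 12),  |v_rel|² = 169
v_rel×d = (-5)·(19) − (12)·(2) = -119
since m = R²·169 − (-119)²:  R² = (14161 + 18963) / 169 = 196
R = √196 = 14  ⇒  r_B = 14 − 6 = 8

rB=8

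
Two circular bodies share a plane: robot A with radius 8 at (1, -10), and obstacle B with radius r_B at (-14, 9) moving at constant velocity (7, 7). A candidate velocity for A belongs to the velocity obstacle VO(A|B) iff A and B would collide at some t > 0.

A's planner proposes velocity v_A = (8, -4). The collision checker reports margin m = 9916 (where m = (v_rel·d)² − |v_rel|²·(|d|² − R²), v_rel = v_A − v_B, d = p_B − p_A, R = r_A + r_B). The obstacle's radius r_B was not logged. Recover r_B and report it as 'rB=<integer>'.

m = 9916
d = (-15, 19);  v_rel = (1, -11),  |v_rel|² = 122
v_rel×d = (1)·(19) − (-11)·(-15) = -146
since m = R²·122 − (-146)²:  R² = (21316 + 9916) / 122 = 256
R = √256 = 16  ⇒  r_B = 16 − 8 = 8

rB=8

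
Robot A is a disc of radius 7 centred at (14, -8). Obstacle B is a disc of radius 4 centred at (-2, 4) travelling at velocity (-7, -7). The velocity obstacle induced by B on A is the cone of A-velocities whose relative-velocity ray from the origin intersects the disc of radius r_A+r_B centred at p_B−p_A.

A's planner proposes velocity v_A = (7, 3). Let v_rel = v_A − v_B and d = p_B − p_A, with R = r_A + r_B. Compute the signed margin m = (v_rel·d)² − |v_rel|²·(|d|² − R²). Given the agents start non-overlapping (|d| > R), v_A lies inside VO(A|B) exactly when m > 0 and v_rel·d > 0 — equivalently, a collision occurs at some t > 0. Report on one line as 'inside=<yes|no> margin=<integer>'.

d = (-16, 12),  |d|² = 400;  R = 7+4 = 11,  c = 400−11² = 279
v_rel = (14, 10),  |v_rel|² = 296;  v_rel·d = (14)·(-16) + (10)·(12) = -104
296·t² + 208·t + 279 = 0  ⇒  m = (-104)² − 296·279 = -71768
m = -71768 < 0,  v_rel·d = -104 < 0  ⇒  outside

inside=no margin=-71768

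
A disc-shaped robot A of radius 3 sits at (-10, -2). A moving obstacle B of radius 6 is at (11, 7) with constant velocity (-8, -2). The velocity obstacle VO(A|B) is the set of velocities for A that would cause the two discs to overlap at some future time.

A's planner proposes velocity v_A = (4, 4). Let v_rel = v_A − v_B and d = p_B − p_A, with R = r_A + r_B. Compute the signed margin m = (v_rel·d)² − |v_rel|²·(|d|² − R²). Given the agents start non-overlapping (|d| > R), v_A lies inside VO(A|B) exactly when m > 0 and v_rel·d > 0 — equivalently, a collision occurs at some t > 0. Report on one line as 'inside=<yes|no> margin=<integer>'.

d = (21, 9),  |d|² = 522;  R = 3+6 = 9,  c = 522−9² = 441
v_rel = (12, 6),  |v_rel|² = 180;  v_rel·d = (12)·(21) + (6)·(9) = 306
180·t² − 612·t + 441 = 0  ⇒  m = 306² − 180·441 = 14256
m = 14256 > 0,  v_rel·d = 306 > 0  ⇒  inside

inside=yes margin=14256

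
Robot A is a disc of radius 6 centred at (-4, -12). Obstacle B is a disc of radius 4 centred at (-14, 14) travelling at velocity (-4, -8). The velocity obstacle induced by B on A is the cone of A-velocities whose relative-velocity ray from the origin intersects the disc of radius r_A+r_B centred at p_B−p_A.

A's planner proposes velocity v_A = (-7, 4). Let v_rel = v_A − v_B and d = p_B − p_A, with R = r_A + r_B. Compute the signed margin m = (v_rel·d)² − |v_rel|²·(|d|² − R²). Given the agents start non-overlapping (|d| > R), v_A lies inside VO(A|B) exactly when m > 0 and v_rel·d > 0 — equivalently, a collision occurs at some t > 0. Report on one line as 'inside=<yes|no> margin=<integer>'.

d = (-10, 26),  |d|² = 776;  R = 6+4 = 10,  c = 776−10² = 676
v_rel = (-3, 12),  |v_rel|² = 153;  v_rel·d = (-3)·(-10) + (12)·(26) = 342
153·t² − 684·t + 676 = 0  ⇒  m = 342² − 153·676 = 13536
m = 13536 > 0,  v_rel·d = 342 > 0  ⇒  inside

inside=yes margin=13536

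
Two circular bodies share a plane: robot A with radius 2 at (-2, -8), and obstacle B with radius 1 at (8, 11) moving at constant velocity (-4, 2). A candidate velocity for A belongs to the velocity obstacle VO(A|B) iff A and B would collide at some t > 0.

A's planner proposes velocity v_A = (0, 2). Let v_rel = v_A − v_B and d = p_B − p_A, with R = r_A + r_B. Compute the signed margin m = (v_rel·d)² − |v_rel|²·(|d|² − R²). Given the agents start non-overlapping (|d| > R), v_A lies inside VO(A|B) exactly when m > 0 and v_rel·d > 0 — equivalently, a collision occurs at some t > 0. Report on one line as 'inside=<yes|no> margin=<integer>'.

d = (10, 19),  |d|² = 461;  R = 2+1 = 3,  c = 461−3² = 452
v_rel = (4, 0),  |v_rel|² = 16;  v_rel·d = (4)·(10) + (0)·(19) = 40
16·t² − 80·t + 452 = 0  ⇒  m = 40² − 16·452 = -5632
m = -5632 < 0,  v_rel·d = 40 > 0  ⇒  outside

inside=no margin=-5632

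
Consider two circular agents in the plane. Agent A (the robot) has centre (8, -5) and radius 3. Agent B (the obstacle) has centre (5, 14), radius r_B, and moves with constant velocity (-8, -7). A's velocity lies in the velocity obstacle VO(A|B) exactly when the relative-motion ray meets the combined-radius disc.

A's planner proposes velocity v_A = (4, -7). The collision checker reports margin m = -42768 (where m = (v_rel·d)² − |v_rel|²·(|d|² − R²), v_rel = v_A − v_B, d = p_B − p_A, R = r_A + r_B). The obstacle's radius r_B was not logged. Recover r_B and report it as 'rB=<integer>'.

m = -42768
d = (-3, 19);  v_rel = (12, 0),  |v_rel|² = 144
v_rel×d = (12)·(19) − (0)·(-3) = 228
since m = R²·144 − 228²:  R² = (51984 + -42768) / 144 = 64
R = √64 = 8  ⇒  r_B = 8 − 3 = 5

rB=5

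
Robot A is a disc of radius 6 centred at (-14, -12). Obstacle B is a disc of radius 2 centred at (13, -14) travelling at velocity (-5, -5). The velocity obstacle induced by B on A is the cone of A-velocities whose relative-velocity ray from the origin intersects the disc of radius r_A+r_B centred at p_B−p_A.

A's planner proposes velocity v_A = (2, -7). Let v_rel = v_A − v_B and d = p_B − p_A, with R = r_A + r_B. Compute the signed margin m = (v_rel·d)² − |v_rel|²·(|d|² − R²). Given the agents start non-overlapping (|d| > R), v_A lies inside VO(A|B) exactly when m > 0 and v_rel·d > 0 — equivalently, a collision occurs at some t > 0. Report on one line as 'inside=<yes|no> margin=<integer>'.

d = (27, -2),  |d|² = 733;  R = 6+2 = 8,  c = 733−8² = 669
v_rel = (7, -2),  |v_rel|² = 53;  v_rel·d = (7)·(27) + (-2)·(-2) = 193
53·t² − 386·t + 669 = 0  ⇒  m = 193² − 53·669 = 1792
m = 1792 > 0,  v_rel·d = 193 > 0  ⇒  inside

inside=yes margin=1792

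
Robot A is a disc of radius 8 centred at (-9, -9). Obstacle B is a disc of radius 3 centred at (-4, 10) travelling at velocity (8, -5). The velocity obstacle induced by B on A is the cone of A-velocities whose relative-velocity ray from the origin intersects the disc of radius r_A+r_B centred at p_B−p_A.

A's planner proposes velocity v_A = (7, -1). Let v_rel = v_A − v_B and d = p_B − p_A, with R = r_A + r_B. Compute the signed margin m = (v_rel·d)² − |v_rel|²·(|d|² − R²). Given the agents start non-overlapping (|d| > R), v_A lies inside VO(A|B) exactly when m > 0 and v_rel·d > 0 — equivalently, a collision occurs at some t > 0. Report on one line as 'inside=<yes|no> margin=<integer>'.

d = (5, 19),  |d|² = 386;  R = 8+3 = 11,  c = 386−11² = 265
v_rel = (-1, 4),  |v_rel|² = 17;  v_rel·d = (-1)·(5) + (4)·(19) = 71
17·t² − 142·t + 265 = 0  ⇒  m = 71² − 17·265 = 536
m = 536 > 0,  v_rel·d = 71 > 0  ⇒  inside

inside=yes margin=536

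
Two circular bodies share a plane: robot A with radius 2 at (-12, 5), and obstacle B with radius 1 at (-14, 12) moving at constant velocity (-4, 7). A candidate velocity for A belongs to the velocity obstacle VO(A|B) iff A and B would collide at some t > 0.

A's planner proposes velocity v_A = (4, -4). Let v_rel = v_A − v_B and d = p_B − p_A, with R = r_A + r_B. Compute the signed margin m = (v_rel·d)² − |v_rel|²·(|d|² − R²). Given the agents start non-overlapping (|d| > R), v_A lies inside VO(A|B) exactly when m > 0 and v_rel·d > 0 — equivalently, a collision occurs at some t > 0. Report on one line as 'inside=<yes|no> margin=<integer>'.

d = (-2, 7),  |d|² = 53;  R = 2+1 = 3,  c = 53−3² = 44
v_rel = (8, -11),  |v_rel|² = 185;  v_rel·d = (8)·(-2) + (-11)·(7) = -93
185·t² + 186·t + 44 = 0  ⇒  m = (-93)² − 185·44 = 509
m = 509 > 0,  v_rel·d = -93 < 0  ⇒  outside

inside=no margin=509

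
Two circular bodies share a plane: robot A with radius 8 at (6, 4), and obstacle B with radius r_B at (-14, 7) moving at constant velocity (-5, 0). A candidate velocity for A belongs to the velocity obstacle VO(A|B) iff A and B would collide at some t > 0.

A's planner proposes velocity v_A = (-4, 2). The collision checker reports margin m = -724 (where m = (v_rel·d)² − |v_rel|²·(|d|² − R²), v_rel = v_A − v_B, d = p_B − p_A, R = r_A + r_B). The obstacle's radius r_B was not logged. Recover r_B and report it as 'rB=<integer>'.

m = -724
d = (-20, 3);  v_rel = (1, 2),  |v_rel|² = 5
v_rel×d = (1)·(3) − (2)·(-20) = 43
since m = R²·5 − 43²:  R² = (1849 + -724) / 5 = 225
R = √225 = 15  ⇒  r_B = 15 − 8 = 7

rB=7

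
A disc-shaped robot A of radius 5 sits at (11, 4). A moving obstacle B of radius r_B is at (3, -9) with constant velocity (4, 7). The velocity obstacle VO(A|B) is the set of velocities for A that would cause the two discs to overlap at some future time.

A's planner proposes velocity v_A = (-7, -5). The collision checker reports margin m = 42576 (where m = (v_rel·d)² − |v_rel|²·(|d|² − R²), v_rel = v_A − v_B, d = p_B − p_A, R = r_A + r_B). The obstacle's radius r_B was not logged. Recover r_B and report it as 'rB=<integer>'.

m = 42576
d = (-8, -13);  v_rel = (-11, -12),  |v_rel|² = 265
v_rel×d = (-11)·(-13) − (-12)·(-8) = 47
since m = R²·265 − 47²:  R² = (2209 + 42576) / 265 = 169
R = √169 = 13  ⇒  r_B = 13 − 5 = 8

rB=8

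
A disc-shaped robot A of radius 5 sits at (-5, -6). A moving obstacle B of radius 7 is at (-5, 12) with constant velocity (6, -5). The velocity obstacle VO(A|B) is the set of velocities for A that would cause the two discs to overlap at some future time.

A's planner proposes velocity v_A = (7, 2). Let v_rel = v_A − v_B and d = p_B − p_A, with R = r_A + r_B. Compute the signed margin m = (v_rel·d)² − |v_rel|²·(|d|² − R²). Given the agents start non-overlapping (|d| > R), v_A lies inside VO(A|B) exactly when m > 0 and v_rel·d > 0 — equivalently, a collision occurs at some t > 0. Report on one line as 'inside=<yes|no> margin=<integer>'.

d = (0, 18),  |d|² = 324;  R = 5+7 = 12,  c = 324−12² = 180
v_rel = (1, 7),  |v_rel|² = 50;  v_rel·d = (1)·(0) + (7)·(18) = 126
50·t² − 252·t + 180 = 0  ⇒  m = 126² − 50·180 = 6876
m = 6876 > 0,  v_rel·d = 126 > 0  ⇒  inside

inside=yes margin=6876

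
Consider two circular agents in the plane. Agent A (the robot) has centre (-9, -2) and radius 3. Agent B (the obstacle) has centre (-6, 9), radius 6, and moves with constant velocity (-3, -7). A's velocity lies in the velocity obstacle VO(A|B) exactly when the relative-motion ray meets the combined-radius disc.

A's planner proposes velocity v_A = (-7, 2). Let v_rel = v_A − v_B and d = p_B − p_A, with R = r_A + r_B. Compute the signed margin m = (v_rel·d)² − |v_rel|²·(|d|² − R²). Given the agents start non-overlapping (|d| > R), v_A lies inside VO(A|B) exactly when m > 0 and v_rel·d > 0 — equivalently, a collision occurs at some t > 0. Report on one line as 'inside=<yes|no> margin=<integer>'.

d = (3, 11),  |d|² = 130;  R = 3+6 = 9,  c = 130−9² = 49
v_rel = (-4, 9),  |v_rel|² = 97;  v_rel·d = (-4)·(3) + (9)·(11) = 87
97·t² − 174·t + 49 = 0  ⇒  m = 87² − 97·49 = 2816
m = 2816 > 0,  v_rel·d = 87 > 0  ⇒  inside

inside=yes margin=2816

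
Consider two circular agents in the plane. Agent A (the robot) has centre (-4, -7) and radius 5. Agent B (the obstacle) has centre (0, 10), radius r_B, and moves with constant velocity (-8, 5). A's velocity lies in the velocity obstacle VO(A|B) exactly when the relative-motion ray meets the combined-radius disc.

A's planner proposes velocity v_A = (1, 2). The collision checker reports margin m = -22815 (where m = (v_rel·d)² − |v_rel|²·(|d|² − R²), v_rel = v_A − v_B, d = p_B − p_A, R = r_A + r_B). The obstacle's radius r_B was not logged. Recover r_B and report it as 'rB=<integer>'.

m = -22815
d = (4, 17);  v_rel = (9, -3),  |v_rel|² = 90
v_rel×d = (9)·(17) − (-3)·(4) = 165
since m = R²·90 − 165²:  R² = (27225 + -22815) / 90 = 49
R = √49 = 7  ⇒  r_B = 7 − 5 = 2

rB=2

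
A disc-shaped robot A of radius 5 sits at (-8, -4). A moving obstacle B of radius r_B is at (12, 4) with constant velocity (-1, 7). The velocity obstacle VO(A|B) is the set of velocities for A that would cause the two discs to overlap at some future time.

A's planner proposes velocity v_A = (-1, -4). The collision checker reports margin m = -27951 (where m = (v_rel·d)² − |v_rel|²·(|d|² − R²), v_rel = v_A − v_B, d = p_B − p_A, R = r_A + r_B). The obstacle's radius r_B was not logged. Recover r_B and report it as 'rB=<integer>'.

m = -27951
d = (20, 8);  v_rel = (0, -11),  |v_rel|² = 121
v_rel×d = (0)·(8) − (-11)·(20) = 220
since m = R²·121 − 220²:  R² = (48400 + -27951) / 121 = 169
R = √169 = 13  ⇒  r_B = 13 − 5 = 8

rB=8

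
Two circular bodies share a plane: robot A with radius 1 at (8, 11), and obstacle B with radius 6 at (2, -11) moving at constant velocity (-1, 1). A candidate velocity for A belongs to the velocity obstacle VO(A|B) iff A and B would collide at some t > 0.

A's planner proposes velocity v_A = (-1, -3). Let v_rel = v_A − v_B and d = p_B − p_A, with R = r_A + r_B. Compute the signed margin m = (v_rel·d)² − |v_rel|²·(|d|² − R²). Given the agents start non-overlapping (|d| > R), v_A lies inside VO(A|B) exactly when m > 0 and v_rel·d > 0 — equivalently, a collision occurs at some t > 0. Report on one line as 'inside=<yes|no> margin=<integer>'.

d = (-6, -22),  |d|² = 520;  R = 1+6 = 7,  c = 520−7² = 471
v_rel = (0, -4),  |v_rel|² = 16;  v_rel·d = (0)·(-6) + (-4)·(-22) = 88
16·t² − 176·t + 471 = 0  ⇒  m = 88² − 16·471 = 208
m = 208 > 0,  v_rel·d = 88 > 0  ⇒  inside

inside=yes margin=208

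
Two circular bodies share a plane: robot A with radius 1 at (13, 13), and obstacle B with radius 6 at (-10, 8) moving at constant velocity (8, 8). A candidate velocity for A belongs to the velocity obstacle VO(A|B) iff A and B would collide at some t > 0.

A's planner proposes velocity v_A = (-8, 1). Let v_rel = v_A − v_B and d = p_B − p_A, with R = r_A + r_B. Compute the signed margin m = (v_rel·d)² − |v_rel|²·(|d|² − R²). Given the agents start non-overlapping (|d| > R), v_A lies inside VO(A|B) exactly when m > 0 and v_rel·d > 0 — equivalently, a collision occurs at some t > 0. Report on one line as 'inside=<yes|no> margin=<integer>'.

d = (-23, -5),  |d|² = 554;  R = 1+6 = 7,  c = 554−7² = 505
v_rel = (-16, -7),  |v_rel|² = 305;  v_rel·d = (-16)·(-23) + (-7)·(-5) = 403
305·t² − 806·t + 505 = 0  ⇒  m = 403² − 305·505 = 8384
m = 8384 > 0,  v_rel·d = 403 > 0  ⇒  inside

inside=yes margin=8384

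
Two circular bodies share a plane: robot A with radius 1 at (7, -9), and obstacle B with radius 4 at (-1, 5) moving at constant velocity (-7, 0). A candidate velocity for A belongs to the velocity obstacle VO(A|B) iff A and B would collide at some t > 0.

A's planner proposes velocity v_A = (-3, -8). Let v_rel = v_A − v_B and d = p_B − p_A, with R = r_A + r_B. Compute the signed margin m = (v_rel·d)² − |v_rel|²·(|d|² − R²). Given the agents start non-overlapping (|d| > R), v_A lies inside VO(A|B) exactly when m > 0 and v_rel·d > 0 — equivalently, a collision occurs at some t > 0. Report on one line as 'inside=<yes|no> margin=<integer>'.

d = (-8, 14),  |d|² = 260;  R = 1+4 = 5,  c = 260−5² = 235
v_rel = (4, -8),  |v_rel|² = 80;  v_rel·d = (4)·(-8) + (-8)·(14) = -144
80·t² + 288·t + 235 = 0  ⇒  m = (-144)² − 80·235 = 1936
m = 1936 > 0,  v_rel·d = -144 < 0  ⇒  outside

inside=no margin=1936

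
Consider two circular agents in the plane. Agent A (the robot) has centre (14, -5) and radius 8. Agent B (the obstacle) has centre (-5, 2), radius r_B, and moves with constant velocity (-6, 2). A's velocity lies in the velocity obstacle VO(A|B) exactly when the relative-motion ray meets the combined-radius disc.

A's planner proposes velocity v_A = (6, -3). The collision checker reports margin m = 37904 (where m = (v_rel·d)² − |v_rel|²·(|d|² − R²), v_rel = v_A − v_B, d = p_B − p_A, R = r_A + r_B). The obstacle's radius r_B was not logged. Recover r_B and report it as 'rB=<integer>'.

m = 37904
d = (-19, 7);  v_rel = (12, -5),  |v_rel|² = 169
v_rel×d = (12)·(7) − (-5)·(-19) = -11
since m = R²·169 − (-11)²:  R² = (121 + 37904) / 169 = 225
R = √225 = 15  ⇒  r_B = 15 − 8 = 7

rB=7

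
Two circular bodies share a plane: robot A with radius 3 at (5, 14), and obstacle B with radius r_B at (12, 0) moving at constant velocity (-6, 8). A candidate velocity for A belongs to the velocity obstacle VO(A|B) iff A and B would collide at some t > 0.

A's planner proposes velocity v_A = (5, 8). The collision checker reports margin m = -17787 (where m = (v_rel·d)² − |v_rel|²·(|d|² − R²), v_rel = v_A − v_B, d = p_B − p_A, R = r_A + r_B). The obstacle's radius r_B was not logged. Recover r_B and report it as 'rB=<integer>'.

m = -17787
d = (7, -14);  v_rel = (11, 0),  |v_rel|² = 121
v_rel×d = (11)·(-14) − (0)·(7) = -154
since m = R²·121 − (-154)²:  R² = (23716 + -17787) / 121 = 49
R = √49 = 7  ⇒  r_B = 7 − 3 = 4

rB=4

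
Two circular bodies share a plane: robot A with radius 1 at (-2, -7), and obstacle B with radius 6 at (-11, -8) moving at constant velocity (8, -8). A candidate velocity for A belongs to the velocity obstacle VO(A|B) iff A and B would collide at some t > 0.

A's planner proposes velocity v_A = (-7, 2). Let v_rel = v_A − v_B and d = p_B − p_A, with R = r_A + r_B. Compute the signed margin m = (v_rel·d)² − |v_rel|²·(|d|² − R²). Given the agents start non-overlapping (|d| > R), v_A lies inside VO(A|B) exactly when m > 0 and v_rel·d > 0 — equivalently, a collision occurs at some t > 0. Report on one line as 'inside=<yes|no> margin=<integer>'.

d = (-9, -1),  |d|² = 82;  R = 1+6 = 7,  c = 82−7² = 33
v_rel = (-15, 10),  |v_rel|² = 325;  v_rel·d = (-15)·(-9) + (10)·(-1) = 125
325·t² − 250·t + 33 = 0  ⇒  m = 125² − 325·33 = 4900
m = 4900 > 0,  v_rel·d = 125 > 0  ⇒  inside

inside=yes margin=4900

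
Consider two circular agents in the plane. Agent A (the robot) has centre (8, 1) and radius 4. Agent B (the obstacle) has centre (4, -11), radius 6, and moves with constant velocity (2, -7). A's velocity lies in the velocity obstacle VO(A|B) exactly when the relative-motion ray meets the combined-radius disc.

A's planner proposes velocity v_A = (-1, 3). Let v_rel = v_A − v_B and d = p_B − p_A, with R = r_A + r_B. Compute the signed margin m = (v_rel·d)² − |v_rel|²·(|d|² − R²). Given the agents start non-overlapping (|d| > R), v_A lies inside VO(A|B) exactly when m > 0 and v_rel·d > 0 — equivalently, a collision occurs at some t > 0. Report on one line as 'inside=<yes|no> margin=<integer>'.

d = (-4, -12),  |d|² = 160;  R = 4+6 = 10,  c = 160−10² = 60
v_rel = (-3, 10),  |v_rel|² = 109;  v_rel·d = (-3)·(-4) + (10)·(-12) = -108
109·t² + 216·t + 60 = 0  ⇒  m = (-108)² − 109·60 = 5124
m = 5124 > 0,  v_rel·d = -108 < 0  ⇒  outside

inside=no margin=5124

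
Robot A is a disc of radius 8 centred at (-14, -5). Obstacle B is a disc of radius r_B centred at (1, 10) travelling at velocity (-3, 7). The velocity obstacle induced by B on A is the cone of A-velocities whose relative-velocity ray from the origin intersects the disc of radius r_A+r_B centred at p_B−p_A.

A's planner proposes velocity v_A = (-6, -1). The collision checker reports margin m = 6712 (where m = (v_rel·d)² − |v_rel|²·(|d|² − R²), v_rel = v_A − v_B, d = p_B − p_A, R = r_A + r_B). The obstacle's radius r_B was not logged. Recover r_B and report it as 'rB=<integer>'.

m = 6712
d = (15, 15);  v_rel = (-3, -8),  |v_rel|² = 73
v_rel×d = (-3)·(15) − (-8)·(15) = 75
since m = R²·73 − 75²:  R² = (5625 + 6712) / 73 = 169
R = √169 = 13  ⇒  r_B = 13 − 8 = 5

rB=5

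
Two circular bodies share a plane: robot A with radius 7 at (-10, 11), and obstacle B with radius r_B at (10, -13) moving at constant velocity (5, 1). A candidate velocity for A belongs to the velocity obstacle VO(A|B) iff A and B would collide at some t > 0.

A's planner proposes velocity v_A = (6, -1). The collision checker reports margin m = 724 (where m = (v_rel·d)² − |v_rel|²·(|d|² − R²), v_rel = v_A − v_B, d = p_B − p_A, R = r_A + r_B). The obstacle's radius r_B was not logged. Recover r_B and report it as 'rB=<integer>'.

m = 724
d = (20, -24);  v_rel = (1, -2),  |v_rel|² = 5
v_rel×d = (1)·(-24) − (-2)·(20) = 16
since m = R²·5 − 16²:  R² = (256 + 724) / 5 = 196
R = √196 = 14  ⇒  r_B = 14 − 7 = 7

rB=7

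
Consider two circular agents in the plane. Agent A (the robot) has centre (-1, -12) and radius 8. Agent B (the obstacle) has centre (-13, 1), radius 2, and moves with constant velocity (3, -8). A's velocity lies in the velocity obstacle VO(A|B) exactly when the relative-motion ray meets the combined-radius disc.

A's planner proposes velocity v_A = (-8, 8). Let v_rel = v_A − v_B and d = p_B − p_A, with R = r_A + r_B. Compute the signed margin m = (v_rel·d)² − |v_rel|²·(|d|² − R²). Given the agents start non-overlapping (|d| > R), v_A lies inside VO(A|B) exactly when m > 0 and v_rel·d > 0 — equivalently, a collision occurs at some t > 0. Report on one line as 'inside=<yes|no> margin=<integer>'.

d = (-12, 13),  |d|² = 313;  R = 8+2 = 10,  c = 313−10² = 213
v_rel = (-11, 16),  |v_rel|² = 377;  v_rel·d = (-11)·(-12) + (16)·(13) = 340
377·t² − 680·t + 213 = 0  ⇒  m = 340² − 377·213 = 35299
m = 35299 > 0,  v_rel·d = 340 > 0  ⇒  inside

inside=yes margin=35299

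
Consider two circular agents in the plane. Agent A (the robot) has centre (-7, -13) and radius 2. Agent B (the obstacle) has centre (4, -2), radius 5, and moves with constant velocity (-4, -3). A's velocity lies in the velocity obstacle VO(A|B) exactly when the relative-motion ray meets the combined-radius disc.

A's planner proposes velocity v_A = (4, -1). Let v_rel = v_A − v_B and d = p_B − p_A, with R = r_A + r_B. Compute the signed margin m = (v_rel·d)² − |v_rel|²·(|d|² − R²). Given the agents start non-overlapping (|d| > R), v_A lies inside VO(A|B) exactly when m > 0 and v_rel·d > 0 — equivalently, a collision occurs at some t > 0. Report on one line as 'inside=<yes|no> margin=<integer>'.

d = (11, 11),  |d|² = 242;  R = 2+5 = 7,  c = 242−7² = 193
v_rel = (8, 2),  |v_rel|² = 68;  v_rel·d = (8)·(11) + (2)·(11) = 110
68·t² − 220·t + 193 = 0  ⇒  m = 110² − 68·193 = -1024
m = -1024 < 0,  v_rel·d = 110 > 0  ⇒  outside

inside=no margin=-1024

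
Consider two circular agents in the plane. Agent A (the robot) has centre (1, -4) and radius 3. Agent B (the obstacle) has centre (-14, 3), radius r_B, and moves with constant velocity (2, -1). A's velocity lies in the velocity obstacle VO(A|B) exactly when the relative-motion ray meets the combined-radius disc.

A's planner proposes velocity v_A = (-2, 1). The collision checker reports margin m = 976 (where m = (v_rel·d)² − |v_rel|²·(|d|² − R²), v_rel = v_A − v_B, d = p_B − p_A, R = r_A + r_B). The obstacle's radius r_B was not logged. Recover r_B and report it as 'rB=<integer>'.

m = 976
d = (-15, 7);  v_rel = (-4, 2),  |v_rel|² = 20
v_rel×d = (-4)·(7) − (2)·(-15) = 2
since m = R²·20 − 2²:  R² = (4 + 976) / 20 = 49
R = √49 = 7  ⇒  r_B = 7 − 3 = 4

rB=4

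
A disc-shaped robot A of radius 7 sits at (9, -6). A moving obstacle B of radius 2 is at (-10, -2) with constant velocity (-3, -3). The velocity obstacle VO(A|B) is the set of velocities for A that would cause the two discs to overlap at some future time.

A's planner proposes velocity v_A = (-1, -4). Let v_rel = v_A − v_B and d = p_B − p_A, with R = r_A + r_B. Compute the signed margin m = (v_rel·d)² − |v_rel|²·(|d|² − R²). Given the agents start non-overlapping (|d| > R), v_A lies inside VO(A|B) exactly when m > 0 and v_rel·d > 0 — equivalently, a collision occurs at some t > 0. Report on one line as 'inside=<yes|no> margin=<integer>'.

d = (-19, 4),  |d|² = 377;  R = 7+2 = 9,  c = 377−9² = 296
v_rel = (2, -1),  |v_rel|² = 5;  v_rel·d = (2)·(-19) + (-1)·(4) = -42
5·t² + 84·t + 296 = 0  ⇒  m = (-42)² − 5·296 = 284
m = 284 > 0,  v_rel·d = -42 < 0  ⇒  outside

inside=no margin=284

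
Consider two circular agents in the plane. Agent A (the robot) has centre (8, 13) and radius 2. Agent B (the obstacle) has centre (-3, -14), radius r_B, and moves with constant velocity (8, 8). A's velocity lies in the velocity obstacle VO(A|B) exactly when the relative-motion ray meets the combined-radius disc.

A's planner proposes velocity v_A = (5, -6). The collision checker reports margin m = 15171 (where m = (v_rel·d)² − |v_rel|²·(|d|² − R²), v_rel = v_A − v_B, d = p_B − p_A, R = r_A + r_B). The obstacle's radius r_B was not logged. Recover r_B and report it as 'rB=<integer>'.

m = 15171
d = (-11, -27);  v_rel = (-3, -14),  |v_rel|² = 205
v_rel×d = (-3)·(-27) − (-14)·(-11) = -73
since m = R²·205 − (-73)²:  R² = (5329 + 15171) / 205 = 100
R = √100 = 10  ⇒  r_B = 10 − 2 = 8

rB=8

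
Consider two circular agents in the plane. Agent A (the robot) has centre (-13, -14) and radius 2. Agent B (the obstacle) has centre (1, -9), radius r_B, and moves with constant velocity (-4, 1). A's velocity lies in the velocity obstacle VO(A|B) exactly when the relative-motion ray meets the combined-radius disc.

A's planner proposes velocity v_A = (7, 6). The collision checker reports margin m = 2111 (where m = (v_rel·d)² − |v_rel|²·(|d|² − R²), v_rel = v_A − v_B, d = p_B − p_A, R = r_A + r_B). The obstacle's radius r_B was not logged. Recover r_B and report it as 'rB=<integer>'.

m = 2111
d = (14, 5);  v_rel = (11, 5),  |v_rel|² = 146
v_rel×d = (11)·(5) − (5)·(14) = -15
since m = R²·146 − (-15)²:  R² = (225 + 2111) / 146 = 16
R = √16 = 4  ⇒  r_B = 4 − 2 = 2

rB=2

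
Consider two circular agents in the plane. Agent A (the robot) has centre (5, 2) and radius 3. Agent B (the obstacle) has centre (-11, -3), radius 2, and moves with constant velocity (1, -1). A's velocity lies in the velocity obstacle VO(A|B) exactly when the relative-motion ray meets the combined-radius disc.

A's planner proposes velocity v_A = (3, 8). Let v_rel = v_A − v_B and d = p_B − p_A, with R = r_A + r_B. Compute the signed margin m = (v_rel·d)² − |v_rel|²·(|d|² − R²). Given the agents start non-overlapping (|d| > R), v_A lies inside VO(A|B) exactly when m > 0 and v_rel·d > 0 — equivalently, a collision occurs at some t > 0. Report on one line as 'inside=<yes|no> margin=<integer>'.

d = (-16, -5),  |d|² = 281;  R = 3+2 = 5,  c = 281−5² = 256
v_rel = (2, 9),  |v_rel|² = 85;  v_rel·d = (2)·(-16) + (9)·(-5) = -77
85·t² + 154·t + 256 = 0  ⇒  m = (-77)² − 85·256 = -15831
m = -15831 < 0,  v_rel·d = -77 < 0  ⇒  outside

inside=no margin=-15831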